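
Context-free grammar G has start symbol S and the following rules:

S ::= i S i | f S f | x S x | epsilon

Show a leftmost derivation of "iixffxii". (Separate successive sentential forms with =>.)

S=>iSi=>iiSii=>iixSxii=>iixfSfxii=>iixffxii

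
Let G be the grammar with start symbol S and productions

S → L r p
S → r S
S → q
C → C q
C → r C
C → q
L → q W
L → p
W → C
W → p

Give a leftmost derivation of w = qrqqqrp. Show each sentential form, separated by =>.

S => Lrp => qWrp => qCrp => qCqrp => qrCqrp => qrCqqrp => qrqqqrp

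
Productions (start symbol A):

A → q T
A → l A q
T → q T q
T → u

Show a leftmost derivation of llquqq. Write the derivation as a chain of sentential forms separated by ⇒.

A ⇒ lAq ⇒ llAqq ⇒ llqTqq ⇒ llquqq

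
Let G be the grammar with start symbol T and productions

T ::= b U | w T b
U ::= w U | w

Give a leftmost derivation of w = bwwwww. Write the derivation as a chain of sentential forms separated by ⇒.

T⇒bU⇒bwU⇒bwwU⇒bwwwU⇒bwwwwU⇒bwwwww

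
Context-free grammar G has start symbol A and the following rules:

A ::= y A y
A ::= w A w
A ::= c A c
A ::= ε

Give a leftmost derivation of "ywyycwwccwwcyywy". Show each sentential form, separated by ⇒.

A⇒yAy⇒ywAwy⇒ywyAywy⇒ywyyAyywy⇒ywyycAcyywy⇒ywyycwAwcyywy⇒ywyycwwAwwcyywy⇒ywyycwwcAcwwcyywy⇒ywyycwwccwwcyywy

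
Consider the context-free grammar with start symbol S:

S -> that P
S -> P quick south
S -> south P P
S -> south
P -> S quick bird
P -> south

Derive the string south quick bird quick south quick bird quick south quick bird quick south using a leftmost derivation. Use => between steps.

S => P quick south   [S -> P quick south]
P quick south => S quick bird quick south   [P -> S quick bird]
S quick bird quick south => P quick south quick bird quick south   [S -> P quick south]
P quick south quick bird quick south => S quick bird quick south quick bird quick south   [P -> S quick bird]
S quick bird quick south quick bird quick south => P quick south quick bird quick south quick bird quick south   [S -> P quick south]
P quick south quick bird quick south quick bird quick south => S quick bird quick south quick bird quick south quick bird quick south   [P -> S quick bird]
S quick bird quick south quick bird quick south quick bird quick south => south quick bird quick south quick bird quick south quick bird quick south   [S -> south]

S => P quick south => S quick bird quick south => P quick south quick bird quick south => S quick bird quick south quick bird quick south => P quick south quick bird quick south quick bird quick south => S quick bird quick south quick bird quick south quick bird quick south => south quick bird quick south quick bird quick south quick bird quick south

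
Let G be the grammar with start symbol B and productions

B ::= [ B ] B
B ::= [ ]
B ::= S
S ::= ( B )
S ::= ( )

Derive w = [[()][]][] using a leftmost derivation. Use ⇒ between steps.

B ⇒ [B]B   [B ::= [ B ] B]
[B]B ⇒ [[B]B]B   [B ::= [ B ] B]
[[B]B]B ⇒ [[S]B]B   [B ::= S]
[[S]B]B ⇒ [[()]B]B   [S ::= ( )]
[[()]B]B ⇒ [[()][]]B   [B ::= [ ]]
[[()][]]B ⇒ [[()][]][]   [B ::= [ ]]

B ⇒ [B]B ⇒ [[B]B]B ⇒ [[S]B]B ⇒ [[()]B]B ⇒ [[()][]]B ⇒ [[()][]][]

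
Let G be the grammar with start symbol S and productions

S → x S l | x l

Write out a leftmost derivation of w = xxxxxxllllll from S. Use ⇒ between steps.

S ⇒ xSl   [S → x S l]
xSl ⇒ xxSll   [S → x S l]
xxSll ⇒ xxxSlll   [S → x S l]
xxxSlll ⇒ xxxxSllll   [S → x S l]
xxxxSllll ⇒ xxxxxSlllll   [S → x S l]
xxxxxSlllll ⇒ xxxxxxllllll   [S → x l]

S⇒xSl⇒xxSll⇒xxxSlll⇒xxxxSllll⇒xxxxxSlllll⇒xxxxxxllllll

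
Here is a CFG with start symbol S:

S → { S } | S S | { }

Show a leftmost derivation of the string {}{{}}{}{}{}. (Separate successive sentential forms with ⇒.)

S ⇒ SS ⇒ SSS ⇒ SSSS ⇒ {}SSS ⇒ {}SSSS ⇒ {}{S}SSS ⇒ {}{{}}SSS ⇒ {}{{}}{}SS ⇒ {}{{}}{}{}S ⇒ {}{{}}{}{}{}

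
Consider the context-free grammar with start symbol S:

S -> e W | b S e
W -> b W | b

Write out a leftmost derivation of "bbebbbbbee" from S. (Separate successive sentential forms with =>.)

S => bSe => bbSee => bbeWee => bbebWee => bbebbWee => bbebbbWee => bbebbbbWee => bbebbbbbee

S => bSe   [S -> b S e]
bSe => bbSee   [S -> b S e]
bbSee => bbeWee   [S -> e W]
bbeWee => bbebWee   [W -> b W]
bbebWee => bbebbWee   [W -> b W]
bbebbWee => bbebbbWee   [W -> b W]
bbebbbWee => bbebbbbWee   [W -> b W]
bbebbbbWee => bbebbbbbee   [W -> b]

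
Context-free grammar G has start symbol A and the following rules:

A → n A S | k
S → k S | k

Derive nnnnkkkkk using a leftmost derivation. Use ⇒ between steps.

A ⇒ nAS ⇒ nnASS ⇒ nnnASSS ⇒ nnnnASSSS ⇒ nnnnkSSSS ⇒ nnnnkkSSS ⇒ nnnnkkkSS ⇒ nnnnkkkkS ⇒ nnnnkkkkk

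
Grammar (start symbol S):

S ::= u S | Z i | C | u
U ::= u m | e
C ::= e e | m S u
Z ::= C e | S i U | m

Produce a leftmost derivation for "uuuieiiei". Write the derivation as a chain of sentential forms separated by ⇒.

S ⇒ Zi ⇒ SiUi ⇒ uSiUi ⇒ uZiiUi ⇒ uSiUiiUi ⇒ uuSiUiiUi ⇒ uuuiUiiUi ⇒ uuuieiiUi ⇒ uuuieiiei

S ⇒ Zi   [S ::= Z i]
Zi ⇒ SiUi   [Z ::= S i U]
SiUi ⇒ uSiUi   [S ::= u S]
uSiUi ⇒ uZiiUi   [S ::= Z i]
uZiiUi ⇒ uSiUiiUi   [Z ::= S i U]
uSiUiiUi ⇒ uuSiUiiUi   [S ::= u S]
uuSiUiiUi ⇒ uuuiUiiUi   [S ::= u]
uuuiUiiUi ⇒ uuuieiiUi   [U ::= e]
uuuieiiUi ⇒ uuuieiiei   [U ::= e]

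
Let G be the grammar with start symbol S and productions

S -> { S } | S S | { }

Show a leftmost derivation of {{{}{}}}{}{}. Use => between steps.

S => SS => SSS => {S}SS => {{S}}SS => {{SS}}SS => {{{}S}}SS => {{{}{}}}SS => {{{}{}}}{}S => {{{}{}}}{}{}

S => SS   [S -> S S]
SS => SSS   [S -> S S]
SSS => {S}SS   [S -> { S }]
{S}SS => {{S}}SS   [S -> { S }]
{{S}}SS => {{SS}}SS   [S -> S S]
{{SS}}SS => {{{}S}}SS   [S -> { }]
{{{}S}}SS => {{{}{}}}SS   [S -> { }]
{{{}{}}}SS => {{{}{}}}{}S   [S -> { }]
{{{}{}}}{}S => {{{}{}}}{}{}   [S -> { }]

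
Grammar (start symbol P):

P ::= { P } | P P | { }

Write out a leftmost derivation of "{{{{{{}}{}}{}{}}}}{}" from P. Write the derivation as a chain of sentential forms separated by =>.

P => PP   [P ::= P P]
PP => {P}P   [P ::= { P }]
{P}P => {{P}}P   [P ::= { P }]
{{P}}P => {{{P}}}P   [P ::= { P }]
{{{P}}}P => {{{PP}}}P   [P ::= P P]
{{{PP}}}P => {{{PPP}}}P   [P ::= P P]
{{{PPP}}}P => {{{{P}PP}}}P   [P ::= { P }]
{{{{P}PP}}}P => {{{{PP}PP}}}P   [P ::= P P]
{{{{PP}PP}}}P => {{{{{P}P}PP}}}P   [P ::= { P }]
{{{{{P}P}PP}}}P => {{{{{{}}P}PP}}}P   [P ::= { }]
{{{{{{}}P}PP}}}P => {{{{{{}}{}}PP}}}P   [P ::= { }]
{{{{{{}}{}}PP}}}P => {{{{{{}}{}}{}P}}}P   [P ::= { }]
{{{{{{}}{}}{}P}}}P => {{{{{{}}{}}{}{}}}}P   [P ::= { }]
{{{{{{}}{}}{}{}}}}P => {{{{{{}}{}}{}{}}}}{}   [P ::= { }]

P => PP => {P}P => {{P}}P => {{{P}}}P => {{{PP}}}P => {{{PPP}}}P => {{{{P}PP}}}P => {{{{PP}PP}}}P => {{{{{P}P}PP}}}P => {{{{{{}}P}PP}}}P => {{{{{{}}{}}PP}}}P => {{{{{{}}{}}{}P}}}P => {{{{{{}}{}}{}{}}}}P => {{{{{{}}{}}{}{}}}}{}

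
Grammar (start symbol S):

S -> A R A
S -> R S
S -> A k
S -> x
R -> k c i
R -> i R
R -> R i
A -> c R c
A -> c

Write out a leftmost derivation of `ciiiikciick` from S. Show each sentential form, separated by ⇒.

S ⇒ Ak ⇒ cRck ⇒ cRick ⇒ ciRick ⇒ ciiRick ⇒ ciiiRick ⇒ ciiiiRick ⇒ ciiiikciick

S ⇒ Ak   [S -> A k]
Ak ⇒ cRck   [A -> c R c]
cRck ⇒ cRick   [R -> R i]
cRick ⇒ ciRick   [R -> i R]
ciRick ⇒ ciiRick   [R -> i R]
ciiRick ⇒ ciiiRick   [R -> i R]
ciiiRick ⇒ ciiiiRick   [R -> i R]
ciiiiRick ⇒ ciiiikciick   [R -> k c i]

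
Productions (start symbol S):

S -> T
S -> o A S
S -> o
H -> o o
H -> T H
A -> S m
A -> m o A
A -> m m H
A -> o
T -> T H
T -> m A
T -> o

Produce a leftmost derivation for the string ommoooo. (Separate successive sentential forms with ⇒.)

S ⇒ oAS   [S -> o A S]
oAS ⇒ ommHS   [A -> m m H]
ommHS ⇒ ommTHS   [H -> T H]
ommTHS ⇒ ommoHS   [T -> o]
ommoHS ⇒ ommoooS   [H -> o o]
ommoooS ⇒ ommoooo   [S -> o]

S ⇒ oAS ⇒ ommHS ⇒ ommTHS ⇒ ommoHS ⇒ ommoooS ⇒ ommoooo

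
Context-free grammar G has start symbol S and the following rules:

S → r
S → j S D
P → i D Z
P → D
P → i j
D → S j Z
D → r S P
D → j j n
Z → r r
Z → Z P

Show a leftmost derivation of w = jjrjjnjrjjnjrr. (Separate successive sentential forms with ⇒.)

S ⇒ jSD   [S → j S D]
jSD ⇒ jjSDD   [S → j S D]
jjSDD ⇒ jjrDD   [S → r]
jjrDD ⇒ jjrjjnD   [D → j j n]
jjrjjnD ⇒ jjrjjnSjZ   [D → S j Z]
jjrjjnSjZ ⇒ jjrjjnjSDjZ   [S → j S D]
jjrjjnjSDjZ ⇒ jjrjjnjrDjZ   [S → r]
jjrjjnjrDjZ ⇒ jjrjjnjrjjnjZ   [D → j j n]
jjrjjnjrjjnjZ ⇒ jjrjjnjrjjnjrr   [Z → r r]

S ⇒ jSD ⇒ jjSDD ⇒ jjrDD ⇒ jjrjjnD ⇒ jjrjjnSjZ ⇒ jjrjjnjSDjZ ⇒ jjrjjnjrDjZ ⇒ jjrjjnjrjjnjZ ⇒ jjrjjnjrjjnjrr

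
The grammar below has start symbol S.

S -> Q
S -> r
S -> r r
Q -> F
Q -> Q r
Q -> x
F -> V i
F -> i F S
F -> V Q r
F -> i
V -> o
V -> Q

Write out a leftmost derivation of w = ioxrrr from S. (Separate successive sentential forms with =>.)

S => Q => F => iFS => iVQrS => ioQrS => ioQrrS => ioxrrS => ioxrrr

S => Q   [S -> Q]
Q => F   [Q -> F]
F => iFS   [F -> i F S]
iFS => iVQrS   [F -> V Q r]
iVQrS => ioQrS   [V -> o]
ioQrS => ioQrrS   [Q -> Q r]
ioQrrS => ioxrrS   [Q -> x]
ioxrrS => ioxrrr   [S -> r]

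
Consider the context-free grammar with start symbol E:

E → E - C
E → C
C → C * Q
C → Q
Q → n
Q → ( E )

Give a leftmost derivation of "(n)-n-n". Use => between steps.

E => E-C   [E → E - C]
E-C => E-C-C   [E → E - C]
E-C-C => C-C-C   [E → C]
C-C-C => Q-C-C   [C → Q]
Q-C-C => (E)-C-C   [Q → ( E )]
(E)-C-C => (C)-C-C   [E → C]
(C)-C-C => (Q)-C-C   [C → Q]
(Q)-C-C => (n)-C-C   [Q → n]
(n)-C-C => (n)-Q-C   [C → Q]
(n)-Q-C => (n)-n-C   [Q → n]
(n)-n-C => (n)-n-Q   [C → Q]
(n)-n-Q => (n)-n-n   [Q → n]

E=>E-C=>E-C-C=>C-C-C=>Q-C-C=>(E)-C-C=>(C)-C-C=>(Q)-C-C=>(n)-C-C=>(n)-Q-C=>(n)-n-C=>(n)-n-Q=>(n)-n-n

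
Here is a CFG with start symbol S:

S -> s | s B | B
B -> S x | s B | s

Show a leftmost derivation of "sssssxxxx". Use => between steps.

S => sB => ssB => ssSx => ssBx => ssSxx => ssBxx => ssSxxx => ssBxxx => sssBxxx => sssSxxxx => ssssBxxxx => sssssxxxx

S => sB   [S -> s B]
sB => ssB   [B -> s B]
ssB => ssSx   [B -> S x]
ssSx => ssBx   [S -> B]
ssBx => ssSxx   [B -> S x]
ssSxx => ssBxx   [S -> B]
ssBxx => ssSxxx   [B -> S x]
ssSxxx => ssBxxx   [S -> B]
ssBxxx => sssBxxx   [B -> s B]
sssBxxx => sssSxxxx   [B -> S x]
sssSxxxx => ssssBxxxx   [S -> s B]
ssssBxxxx => sssssxxxx   [B -> s]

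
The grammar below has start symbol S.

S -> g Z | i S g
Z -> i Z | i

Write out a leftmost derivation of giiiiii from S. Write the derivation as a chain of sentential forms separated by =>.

S => gZ   [S -> g Z]
gZ => giZ   [Z -> i Z]
giZ => giiZ   [Z -> i Z]
giiZ => giiiZ   [Z -> i Z]
giiiZ => giiiiZ   [Z -> i Z]
giiiiZ => giiiiiZ   [Z -> i Z]
giiiiiZ => giiiiii   [Z -> i]

S => gZ => giZ => giiZ => giiiZ => giiiiZ => giiiiiZ => giiiiii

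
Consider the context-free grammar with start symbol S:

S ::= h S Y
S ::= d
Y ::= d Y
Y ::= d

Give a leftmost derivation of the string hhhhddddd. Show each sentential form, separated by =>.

S=>hSY=>hhSYY=>hhhSYYY=>hhhhSYYYY=>hhhhdYYYY=>hhhhddYYY=>hhhhdddYY=>hhhhddddY=>hhhhddddd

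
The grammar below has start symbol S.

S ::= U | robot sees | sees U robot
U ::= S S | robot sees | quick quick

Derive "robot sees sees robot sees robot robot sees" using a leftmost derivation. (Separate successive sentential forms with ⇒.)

S ⇒ U ⇒ S S ⇒ U S ⇒ S S S ⇒ U S S ⇒ robot sees S S ⇒ robot sees sees U robot S ⇒ robot sees sees robot sees robot S ⇒ robot sees sees robot sees robot robot sees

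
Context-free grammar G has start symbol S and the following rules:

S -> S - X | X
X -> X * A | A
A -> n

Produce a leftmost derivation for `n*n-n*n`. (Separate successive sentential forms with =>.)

S=>S-X=>X-X=>X*A-X=>A*A-X=>n*A-X=>n*n-X=>n*n-X*A=>n*n-A*A=>n*n-n*A=>n*n-n*n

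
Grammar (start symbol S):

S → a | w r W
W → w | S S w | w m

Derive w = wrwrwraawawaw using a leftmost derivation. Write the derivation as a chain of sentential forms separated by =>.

S => wrW => wrSSw => wrwrWSw => wrwrSSwSw => wrwrwrWSwSw => wrwrwrSSwSwSw => wrwrwraSwSwSw => wrwrwraawSwSw => wrwrwraawawSw => wrwrwraawawaw

S => wrW   [S → w r W]
wrW => wrSSw   [W → S S w]
wrSSw => wrwrWSw   [S → w r W]
wrwrWSw => wrwrSSwSw   [W → S S w]
wrwrSSwSw => wrwrwrWSwSw   [S → w r W]
wrwrwrWSwSw => wrwrwrSSwSwSw   [W → S S w]
wrwrwrSSwSwSw => wrwrwraSwSwSw   [S → a]
wrwrwraSwSwSw => wrwrwraawSwSw   [S → a]
wrwrwraawSwSw => wrwrwraawawSw   [S → a]
wrwrwraawawSw => wrwrwraawawaw   [S → a]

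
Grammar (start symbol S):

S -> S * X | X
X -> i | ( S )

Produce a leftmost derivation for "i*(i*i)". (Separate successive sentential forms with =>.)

S=>S*X=>X*X=>i*X=>i*(S)=>i*(S*X)=>i*(X*X)=>i*(i*X)=>i*(i*i)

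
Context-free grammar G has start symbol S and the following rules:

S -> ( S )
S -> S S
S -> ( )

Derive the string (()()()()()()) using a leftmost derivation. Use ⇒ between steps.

S ⇒ (S)   [S -> ( S )]
(S) ⇒ (SS)   [S -> S S]
(SS) ⇒ (SSS)   [S -> S S]
(SSS) ⇒ (()SS)   [S -> ( )]
(()SS) ⇒ (()SSS)   [S -> S S]
(()SSS) ⇒ (()SSSS)   [S -> S S]
(()SSSS) ⇒ (()SSSSS)   [S -> S S]
(()SSSSS) ⇒ (()()SSSS)   [S -> ( )]
(()()SSSS) ⇒ (()()()SSS)   [S -> ( )]
(()()()SSS) ⇒ (()()()()SS)   [S -> ( )]
(()()()()SS) ⇒ (()()()()()S)   [S -> ( )]
(()()()()()S) ⇒ (()()()()()())   [S -> ( )]

S ⇒ (S) ⇒ (SS) ⇒ (SSS) ⇒ (()SS) ⇒ (()SSS) ⇒ (()SSSS) ⇒ (()SSSSS) ⇒ (()()SSSS) ⇒ (()()()SSS) ⇒ (()()()()SS) ⇒ (()()()()()S) ⇒ (()()()()()())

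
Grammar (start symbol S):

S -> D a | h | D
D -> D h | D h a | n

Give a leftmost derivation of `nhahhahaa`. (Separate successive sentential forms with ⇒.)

S ⇒ Da   [S -> D a]
Da ⇒ Dhaa   [D -> D h a]
Dhaa ⇒ Dhahaa   [D -> D h a]
Dhahaa ⇒ Dhhahaa   [D -> D h]
Dhhahaa ⇒ Dhahhahaa   [D -> D h a]
Dhahhahaa ⇒ nhahhahaa   [D -> n]

S ⇒ Da ⇒ Dhaa ⇒ Dhahaa ⇒ Dhhahaa ⇒ Dhahhahaa ⇒ nhahhahaa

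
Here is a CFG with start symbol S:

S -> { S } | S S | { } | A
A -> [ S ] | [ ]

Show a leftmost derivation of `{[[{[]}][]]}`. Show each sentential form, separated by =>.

S=>{S}=>{A}=>{[S]}=>{[SS]}=>{[AS]}=>{[[S]S]}=>{[[{S}]S]}=>{[[{A}]S]}=>{[[{[]}]S]}=>{[[{[]}]A]}=>{[[{[]}][]]}

S => {S}   [S -> { S }]
{S} => {A}   [S -> A]
{A} => {[S]}   [A -> [ S ]]
{[S]} => {[SS]}   [S -> S S]
{[SS]} => {[AS]}   [S -> A]
{[AS]} => {[[S]S]}   [A -> [ S ]]
{[[S]S]} => {[[{S}]S]}   [S -> { S }]
{[[{S}]S]} => {[[{A}]S]}   [S -> A]
{[[{A}]S]} => {[[{[]}]S]}   [A -> [ ]]
{[[{[]}]S]} => {[[{[]}]A]}   [S -> A]
{[[{[]}]A]} => {[[{[]}][]]}   [A -> [ ]]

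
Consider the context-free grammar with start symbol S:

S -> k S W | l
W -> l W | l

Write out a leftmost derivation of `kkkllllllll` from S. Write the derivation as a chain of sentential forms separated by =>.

S => kSW => kkSWW => kkkSWWW => kkklWWW => kkkllWWW => kkklllWWW => kkkllllWWW => kkklllllWW => kkkllllllW => kkklllllllW => kkkllllllll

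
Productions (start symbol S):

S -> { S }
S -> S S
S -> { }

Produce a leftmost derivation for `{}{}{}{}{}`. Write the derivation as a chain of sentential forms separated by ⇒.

S ⇒ SS ⇒ SSS ⇒ SSSS ⇒ SSSSS ⇒ {}SSSS ⇒ {}{}SSS ⇒ {}{}{}SS ⇒ {}{}{}{}S ⇒ {}{}{}{}{}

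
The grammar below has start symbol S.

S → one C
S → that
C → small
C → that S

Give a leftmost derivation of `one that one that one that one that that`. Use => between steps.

S => one C   [S → one C]
one C => one that S   [C → that S]
one that S => one that one C   [S → one C]
one that one C => one that one that S   [C → that S]
one that one that S => one that one that one C   [S → one C]
one that one that one C => one that one that one that S   [C → that S]
one that one that one that S => one that one that one that one C   [S → one C]
one that one that one that one C => one that one that one that one that S   [C → that S]
one that one that one that one that S => one that one that one that one that that   [S → that]

S => one C => one that S => one that one C => one that one that S => one that one that one C => one that one that one that S => one that one that one that one C => one that one that one that one that S => one that one that one that one that that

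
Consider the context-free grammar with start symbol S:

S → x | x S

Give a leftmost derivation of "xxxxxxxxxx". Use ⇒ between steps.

S ⇒ xS   [S → x S]
xS ⇒ xxS   [S → x S]
xxS ⇒ xxxS   [S → x S]
xxxS ⇒ xxxxS   [S → x S]
xxxxS ⇒ xxxxxS   [S → x S]
xxxxxS ⇒ xxxxxxS   [S → x S]
xxxxxxS ⇒ xxxxxxxS   [S → x S]
xxxxxxxS ⇒ xxxxxxxxS   [S → x S]
xxxxxxxxS ⇒ xxxxxxxxxS   [S → x S]
xxxxxxxxxS ⇒ xxxxxxxxxx   [S → x]

S ⇒ xS ⇒ xxS ⇒ xxxS ⇒ xxxxS ⇒ xxxxxS ⇒ xxxxxxS ⇒ xxxxxxxS ⇒ xxxxxxxxS ⇒ xxxxxxxxxS ⇒ xxxxxxxxxx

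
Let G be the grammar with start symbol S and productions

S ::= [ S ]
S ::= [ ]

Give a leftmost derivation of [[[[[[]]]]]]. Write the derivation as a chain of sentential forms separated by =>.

S => [S] => [[S]] => [[[S]]] => [[[[S]]]] => [[[[[S]]]]] => [[[[[[]]]]]]

S => [S]   [S ::= [ S ]]
[S] => [[S]]   [S ::= [ S ]]
[[S]] => [[[S]]]   [S ::= [ S ]]
[[[S]]] => [[[[S]]]]   [S ::= [ S ]]
[[[[S]]]] => [[[[[S]]]]]   [S ::= [ S ]]
[[[[[S]]]]] => [[[[[[]]]]]]   [S ::= [ ]]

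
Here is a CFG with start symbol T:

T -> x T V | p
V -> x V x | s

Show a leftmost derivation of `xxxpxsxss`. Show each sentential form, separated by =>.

T => xTV   [T -> x T V]
xTV => xxTVV   [T -> x T V]
xxTVV => xxxTVVV   [T -> x T V]
xxxTVVV => xxxpVVV   [T -> p]
xxxpVVV => xxxpxVxVV   [V -> x V x]
xxxpxVxVV => xxxpxsxVV   [V -> s]
xxxpxsxVV => xxxpxsxsV   [V -> s]
xxxpxsxsV => xxxpxsxss   [V -> s]

T => xTV => xxTVV => xxxTVVV => xxxpVVV => xxxpxVxVV => xxxpxsxVV => xxxpxsxsV => xxxpxsxss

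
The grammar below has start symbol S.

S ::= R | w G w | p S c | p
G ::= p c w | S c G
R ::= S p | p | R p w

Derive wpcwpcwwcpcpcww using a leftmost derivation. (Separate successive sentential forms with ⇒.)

S⇒wGw⇒wScGw⇒wpcGw⇒wpcScGw⇒wpcwGwcGw⇒wpcwpcwwcGw⇒wpcwpcwwcScGw⇒wpcwpcwwcpcGw⇒wpcwpcwwcpcpcww

S ⇒ wGw   [S ::= w G w]
wGw ⇒ wScGw   [G ::= S c G]
wScGw ⇒ wpcGw   [S ::= p]
wpcGw ⇒ wpcScGw   [G ::= S c G]
wpcScGw ⇒ wpcwGwcGw   [S ::= w G w]
wpcwGwcGw ⇒ wpcwpcwwcGw   [G ::= p c w]
wpcwpcwwcGw ⇒ wpcwpcwwcScGw   [G ::= S c G]
wpcwpcwwcScGw ⇒ wpcwpcwwcpcGw   [S ::= p]
wpcwpcwwcpcGw ⇒ wpcwpcwwcpcpcww   [G ::= p c w]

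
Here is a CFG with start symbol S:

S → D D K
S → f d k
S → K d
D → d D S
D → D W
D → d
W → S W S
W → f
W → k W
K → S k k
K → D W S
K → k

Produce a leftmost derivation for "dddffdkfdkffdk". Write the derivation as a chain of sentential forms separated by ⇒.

S ⇒ DDK ⇒ DWDK ⇒ DWWDK ⇒ dDSWWDK ⇒ ddDSSWWDK ⇒ ddDWSSWWDK ⇒ dddWSSWWDK ⇒ dddfSSWWDK ⇒ dddffdkSWWDK ⇒ dddffdkfdkWWDK ⇒ dddffdkfdkfWDK ⇒ dddffdkfdkffDK ⇒ dddffdkfdkffdK ⇒ dddffdkfdkffdk

S ⇒ DDK   [S → D D K]
DDK ⇒ DWDK   [D → D W]
DWDK ⇒ DWWDK   [D → D W]
DWWDK ⇒ dDSWWDK   [D → d D S]
dDSWWDK ⇒ ddDSSWWDK   [D → d D S]
ddDSSWWDK ⇒ ddDWSSWWDK   [D → D W]
ddDWSSWWDK ⇒ dddWSSWWDK   [D → d]
dddWSSWWDK ⇒ dddfSSWWDK   [W → f]
dddfSSWWDK ⇒ dddffdkSWWDK   [S → f d k]
dddffdkSWWDK ⇒ dddffdkfdkWWDK   [S → f d k]
dddffdkfdkWWDK ⇒ dddffdkfdkfWDK   [W → f]
dddffdkfdkfWDK ⇒ dddffdkfdkffDK   [W → f]
dddffdkfdkffDK ⇒ dddffdkfdkffdK   [D → d]
dddffdkfdkffdK ⇒ dddffdkfdkffdk   [K → k]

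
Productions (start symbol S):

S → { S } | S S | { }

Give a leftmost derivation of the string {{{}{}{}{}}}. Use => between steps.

S => {S} => {{S}} => {{SS}} => {{SSS}} => {{SSSS}} => {{{}SSS}} => {{{}{}SS}} => {{{}{}{}S}} => {{{}{}{}{}}}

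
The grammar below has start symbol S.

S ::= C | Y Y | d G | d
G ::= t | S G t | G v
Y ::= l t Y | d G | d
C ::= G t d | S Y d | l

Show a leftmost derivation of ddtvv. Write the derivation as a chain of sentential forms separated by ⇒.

S ⇒ YY   [S ::= Y Y]
YY ⇒ dY   [Y ::= d]
dY ⇒ ddG   [Y ::= d G]
ddG ⇒ ddGv   [G ::= G v]
ddGv ⇒ ddGvv   [G ::= G v]
ddGvv ⇒ ddtvv   [G ::= t]

S ⇒ YY ⇒ dY ⇒ ddG ⇒ ddGv ⇒ ddGvv ⇒ ddtvv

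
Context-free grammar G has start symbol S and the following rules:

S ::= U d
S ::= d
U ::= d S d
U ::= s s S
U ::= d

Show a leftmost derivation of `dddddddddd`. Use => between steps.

S => Ud => dSdd => dUddd => ddSdddd => ddUddddd => dddSdddddd => dddddddddd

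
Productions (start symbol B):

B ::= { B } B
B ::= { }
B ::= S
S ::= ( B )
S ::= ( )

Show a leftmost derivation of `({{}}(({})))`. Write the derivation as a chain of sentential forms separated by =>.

B => S => (B) => ({B}B) => ({{}}B) => ({{}}S) => ({{}}(B)) => ({{}}(S)) => ({{}}((B))) => ({{}}(({})))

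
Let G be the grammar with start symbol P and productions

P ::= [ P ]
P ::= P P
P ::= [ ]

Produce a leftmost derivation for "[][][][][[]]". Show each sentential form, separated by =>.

P => PP   [P ::= P P]
PP => []P   [P ::= [ ]]
[]P => []PP   [P ::= P P]
[]PP => []PPP   [P ::= P P]
[]PPP => []PPPP   [P ::= P P]
[]PPPP => [][]PPP   [P ::= [ ]]
[][]PPP => [][][]PP   [P ::= [ ]]
[][][]PP => [][][][]P   [P ::= [ ]]
[][][][]P => [][][][][P]   [P ::= [ P ]]
[][][][][P] => [][][][][[]]   [P ::= [ ]]

P => PP => []P => []PP => []PPP => []PPPP => [][]PPP => [][][]PP => [][][][]P => [][][][][P] => [][][][][[]]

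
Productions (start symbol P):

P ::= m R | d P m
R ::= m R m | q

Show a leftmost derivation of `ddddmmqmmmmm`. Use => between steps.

P=>dPm=>ddPmm=>dddPmmm=>ddddPmmmm=>ddddmRmmmm=>ddddmmRmmmmm=>ddddmmqmmmmm

P => dPm   [P ::= d P m]
dPm => ddPmm   [P ::= d P m]
ddPmm => dddPmmm   [P ::= d P m]
dddPmmm => ddddPmmmm   [P ::= d P m]
ddddPmmmm => ddddmRmmmm   [P ::= m R]
ddddmRmmmm => ddddmmRmmmmm   [R ::= m R m]
ddddmmRmmmmm => ddddmmqmmmmm   [R ::= q]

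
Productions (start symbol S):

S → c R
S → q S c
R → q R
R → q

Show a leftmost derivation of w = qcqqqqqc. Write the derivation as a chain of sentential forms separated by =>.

S => qSc => qcRc => qcqRc => qcqqRc => qcqqqRc => qcqqqqRc => qcqqqqqc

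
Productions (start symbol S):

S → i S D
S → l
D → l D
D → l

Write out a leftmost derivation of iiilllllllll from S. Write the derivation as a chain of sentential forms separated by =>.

S => iSD => iiSDD => iiiSDDD => iiilDDD => iiillDDD => iiilllDD => iiillllDD => iiilllllD => iiillllllD => iiilllllllD => iiillllllllD => iiilllllllll

S => iSD   [S → i S D]
iSD => iiSDD   [S → i S D]
iiSDD => iiiSDDD   [S → i S D]
iiiSDDD => iiilDDD   [S → l]
iiilDDD => iiillDDD   [D → l D]
iiillDDD => iiilllDD   [D → l]
iiilllDD => iiillllDD   [D → l D]
iiillllDD => iiilllllD   [D → l]
iiilllllD => iiillllllD   [D → l D]
iiillllllD => iiilllllllD   [D → l D]
iiilllllllD => iiillllllllD   [D → l D]
iiillllllllD => iiilllllllll   [D → l]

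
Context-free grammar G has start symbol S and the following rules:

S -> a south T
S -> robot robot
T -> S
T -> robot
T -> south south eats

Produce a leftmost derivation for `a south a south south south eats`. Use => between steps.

S => a south T => a south S => a south a south T => a south a south south south eats

S => a south T   [S -> a south T]
a south T => a south S   [T -> S]
a south S => a south a south T   [S -> a south T]
a south a south T => a south a south south south eats   [T -> south south eats]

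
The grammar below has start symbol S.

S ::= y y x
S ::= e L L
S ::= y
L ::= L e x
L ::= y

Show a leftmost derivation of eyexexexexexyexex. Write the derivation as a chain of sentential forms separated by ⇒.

S⇒eLL⇒eLexL⇒eLexexL⇒eLexexexL⇒eLexexexexL⇒eLexexexexexL⇒eyexexexexexL⇒eyexexexexexLex⇒eyexexexexexLexex⇒eyexexexexexyexex

S ⇒ eLL   [S ::= e L L]
eLL ⇒ eLexL   [L ::= L e x]
eLexL ⇒ eLexexL   [L ::= L e x]
eLexexL ⇒ eLexexexL   [L ::= L e x]
eLexexexL ⇒ eLexexexexL   [L ::= L e x]
eLexexexexL ⇒ eLexexexexexL   [L ::= L e x]
eLexexexexexL ⇒ eyexexexexexL   [L ::= y]
eyexexexexexL ⇒ eyexexexexexLex   [L ::= L e x]
eyexexexexexLex ⇒ eyexexexexexLexex   [L ::= L e x]
eyexexexexexLexex ⇒ eyexexexexexyexex   [L ::= y]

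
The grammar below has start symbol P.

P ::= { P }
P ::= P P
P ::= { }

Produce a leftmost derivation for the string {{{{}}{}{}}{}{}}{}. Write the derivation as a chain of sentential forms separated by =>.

P => PP => {P}P => {PP}P => {PPP}P => {{P}PP}P => {{PP}PP}P => {{PPP}PP}P => {{{P}PP}PP}P => {{{{}}PP}PP}P => {{{{}}{}P}PP}P => {{{{}}{}{}}PP}P => {{{{}}{}{}}{}P}P => {{{{}}{}{}}{}{}}P => {{{{}}{}{}}{}{}}{}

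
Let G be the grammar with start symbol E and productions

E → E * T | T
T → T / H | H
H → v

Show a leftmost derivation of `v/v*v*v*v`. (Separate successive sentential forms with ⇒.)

E ⇒ E*T   [E → E * T]
E*T ⇒ E*T*T   [E → E * T]
E*T*T ⇒ E*T*T*T   [E → E * T]
E*T*T*T ⇒ T*T*T*T   [E → T]
T*T*T*T ⇒ T/H*T*T*T   [T → T / H]
T/H*T*T*T ⇒ H/H*T*T*T   [T → H]
H/H*T*T*T ⇒ v/H*T*T*T   [H → v]
v/H*T*T*T ⇒ v/v*T*T*T   [H → v]
v/v*T*T*T ⇒ v/v*H*T*T   [T → H]
v/v*H*T*T ⇒ v/v*v*T*T   [H → v]
v/v*v*T*T ⇒ v/v*v*H*T   [T → H]
v/v*v*H*T ⇒ v/v*v*v*T   [H → v]
v/v*v*v*T ⇒ v/v*v*v*H   [T → H]
v/v*v*v*H ⇒ v/v*v*v*v   [H → v]

E ⇒ E*T ⇒ E*T*T ⇒ E*T*T*T ⇒ T*T*T*T ⇒ T/H*T*T*T ⇒ H/H*T*T*T ⇒ v/H*T*T*T ⇒ v/v*T*T*T ⇒ v/v*H*T*T ⇒ v/v*v*T*T ⇒ v/v*v*H*T ⇒ v/v*v*v*T ⇒ v/v*v*v*H ⇒ v/v*v*v*v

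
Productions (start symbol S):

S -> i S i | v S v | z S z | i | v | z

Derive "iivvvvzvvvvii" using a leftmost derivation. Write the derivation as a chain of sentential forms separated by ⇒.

S ⇒ iSi   [S -> i S i]
iSi ⇒ iiSii   [S -> i S i]
iiSii ⇒ iivSvii   [S -> v S v]
iivSvii ⇒ iivvSvvii   [S -> v S v]
iivvSvvii ⇒ iivvvSvvvii   [S -> v S v]
iivvvSvvvii ⇒ iivvvvSvvvvii   [S -> v S v]
iivvvvSvvvvii ⇒ iivvvvzvvvvii   [S -> z]

S ⇒ iSi ⇒ iiSii ⇒ iivSvii ⇒ iivvSvvii ⇒ iivvvSvvvii ⇒ iivvvvSvvvvii ⇒ iivvvvzvvvvii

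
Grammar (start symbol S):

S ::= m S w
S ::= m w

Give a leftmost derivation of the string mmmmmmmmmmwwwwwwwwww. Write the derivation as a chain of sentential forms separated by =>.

S => mSw   [S ::= m S w]
mSw => mmSww   [S ::= m S w]
mmSww => mmmSwww   [S ::= m S w]
mmmSwww => mmmmSwwww   [S ::= m S w]
mmmmSwwww => mmmmmSwwwww   [S ::= m S w]
mmmmmSwwwww => mmmmmmSwwwwww   [S ::= m S w]
mmmmmmSwwwwww => mmmmmmmSwwwwwww   [S ::= m S w]
mmmmmmmSwwwwwww => mmmmmmmmSwwwwwwww   [S ::= m S w]
mmmmmmmmSwwwwwwww => mmmmmmmmmSwwwwwwwww   [S ::= m S w]
mmmmmmmmmSwwwwwwwww => mmmmmmmmmmwwwwwwwwww   [S ::= m w]

S => mSw => mmSww => mmmSwww => mmmmSwwww => mmmmmSwwwww => mmmmmmSwwwwww => mmmmmmmSwwwwwww => mmmmmmmmSwwwwwwww => mmmmmmmmmSwwwwwwwww => mmmmmmmmmmwwwwwwwwww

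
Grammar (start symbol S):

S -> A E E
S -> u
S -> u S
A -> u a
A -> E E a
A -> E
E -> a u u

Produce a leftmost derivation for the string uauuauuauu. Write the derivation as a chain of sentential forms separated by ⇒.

S⇒uS⇒uAEE⇒uEEE⇒uauuEE⇒uauuauuE⇒uauuauuauu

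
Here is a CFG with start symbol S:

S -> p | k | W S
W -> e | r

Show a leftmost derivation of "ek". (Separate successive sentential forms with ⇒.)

S ⇒ WS   [S -> W S]
WS ⇒ eS   [W -> e]
eS ⇒ ek   [S -> k]

S⇒WS⇒eS⇒ek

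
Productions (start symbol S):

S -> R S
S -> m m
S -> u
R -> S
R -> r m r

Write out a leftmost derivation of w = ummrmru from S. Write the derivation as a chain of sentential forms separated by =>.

S=>RS=>SS=>uS=>uRS=>uSS=>ummS=>ummRS=>ummrmrS=>ummrmru

S => RS   [S -> R S]
RS => SS   [R -> S]
SS => uS   [S -> u]
uS => uRS   [S -> R S]
uRS => uSS   [R -> S]
uSS => ummS   [S -> m m]
ummS => ummRS   [S -> R S]
ummRS => ummrmrS   [R -> r m r]
ummrmrS => ummrmru   [S -> u]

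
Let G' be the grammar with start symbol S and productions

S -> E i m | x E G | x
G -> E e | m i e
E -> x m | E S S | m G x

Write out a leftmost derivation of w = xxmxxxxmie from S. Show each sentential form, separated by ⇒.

S ⇒ xEG ⇒ xESSG ⇒ xESSSSG ⇒ xxmSSSSG ⇒ xxmxSSSG ⇒ xxmxxSSG ⇒ xxmxxxSG ⇒ xxmxxxxG ⇒ xxmxxxxmie

S ⇒ xEG   [S -> x E G]
xEG ⇒ xESSG   [E -> E S S]
xESSG ⇒ xESSSSG   [E -> E S S]
xESSSSG ⇒ xxmSSSSG   [E -> x m]
xxmSSSSG ⇒ xxmxSSSG   [S -> x]
xxmxSSSG ⇒ xxmxxSSG   [S -> x]
xxmxxSSG ⇒ xxmxxxSG   [S -> x]
xxmxxxSG ⇒ xxmxxxxG   [S -> x]
xxmxxxxG ⇒ xxmxxxxmie   [G -> m i e]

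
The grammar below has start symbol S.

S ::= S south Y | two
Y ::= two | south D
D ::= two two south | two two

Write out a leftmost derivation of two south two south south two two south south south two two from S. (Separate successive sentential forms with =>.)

S => S south Y   [S ::= S south Y]
S south Y => S south Y south Y   [S ::= S south Y]
S south Y south Y => S south Y south Y south Y   [S ::= S south Y]
S south Y south Y south Y => two south Y south Y south Y   [S ::= two]
two south Y south Y south Y => two south two south Y south Y   [Y ::= two]
two south two south Y south Y => two south two south south D south Y   [Y ::= south D]
two south two south south D south Y => two south two south south two two south south Y   [D ::= two two south]
two south two south south two two south south Y => two south two south south two two south south south D   [Y ::= south D]
two south two south south two two south south south D => two south two south south two two south south south two two   [D ::= two two]

S => S south Y => S south Y south Y => S south Y south Y south Y => two south Y south Y south Y => two south two south Y south Y => two south two south south D south Y => two south two south south two two south south Y => two south two south south two two south south south D => two south two south south two two south south south two two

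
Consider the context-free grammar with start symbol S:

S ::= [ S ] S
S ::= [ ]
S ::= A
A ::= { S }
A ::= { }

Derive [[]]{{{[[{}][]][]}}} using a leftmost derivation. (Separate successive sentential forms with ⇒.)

S⇒[S]S⇒[[]]S⇒[[]]A⇒[[]]{S}⇒[[]]{A}⇒[[]]{{S}}⇒[[]]{{A}}⇒[[]]{{{S}}}⇒[[]]{{{[S]S}}}⇒[[]]{{{[[S]S]S}}}⇒[[]]{{{[[A]S]S}}}⇒[[]]{{{[[{}]S]S}}}⇒[[]]{{{[[{}][]]S}}}⇒[[]]{{{[[{}][]][]}}}

S ⇒ [S]S   [S ::= [ S ] S]
[S]S ⇒ [[]]S   [S ::= [ ]]
[[]]S ⇒ [[]]A   [S ::= A]
[[]]A ⇒ [[]]{S}   [A ::= { S }]
[[]]{S} ⇒ [[]]{A}   [S ::= A]
[[]]{A} ⇒ [[]]{{S}}   [A ::= { S }]
[[]]{{S}} ⇒ [[]]{{A}}   [S ::= A]
[[]]{{A}} ⇒ [[]]{{{S}}}   [A ::= { S }]
[[]]{{{S}}} ⇒ [[]]{{{[S]S}}}   [S ::= [ S ] S]
[[]]{{{[S]S}}} ⇒ [[]]{{{[[S]S]S}}}   [S ::= [ S ] S]
[[]]{{{[[S]S]S}}} ⇒ [[]]{{{[[A]S]S}}}   [S ::= A]
[[]]{{{[[A]S]S}}} ⇒ [[]]{{{[[{}]S]S}}}   [A ::= { }]
[[]]{{{[[{}]S]S}}} ⇒ [[]]{{{[[{}][]]S}}}   [S ::= [ ]]
[[]]{{{[[{}][]]S}}} ⇒ [[]]{{{[[{}][]][]}}}   [S ::= [ ]]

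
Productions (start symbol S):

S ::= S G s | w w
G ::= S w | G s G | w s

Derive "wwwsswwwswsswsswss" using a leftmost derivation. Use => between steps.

S => SGs => SGsGs => wwGsGs => wwGsGsGs => wwGsGsGsGs => wwGsGsGsGsGs => wwwssGsGsGsGs => wwwssSwsGsGsGs => wwwsswwwsGsGsGs => wwwsswwwswssGsGs => wwwsswwwswsswssGs => wwwsswwwswsswsswss

S => SGs   [S ::= S G s]
SGs => SGsGs   [S ::= S G s]
SGsGs => wwGsGs   [S ::= w w]
wwGsGs => wwGsGsGs   [G ::= G s G]
wwGsGsGs => wwGsGsGsGs   [G ::= G s G]
wwGsGsGsGs => wwGsGsGsGsGs   [G ::= G s G]
wwGsGsGsGsGs => wwwssGsGsGsGs   [G ::= w s]
wwwssGsGsGsGs => wwwssSwsGsGsGs   [G ::= S w]
wwwssSwsGsGsGs => wwwsswwwsGsGsGs   [S ::= w w]
wwwsswwwsGsGsGs => wwwsswwwswssGsGs   [G ::= w s]
wwwsswwwswssGsGs => wwwsswwwswsswssGs   [G ::= w s]
wwwsswwwswsswssGs => wwwsswwwswsswsswss   [G ::= w s]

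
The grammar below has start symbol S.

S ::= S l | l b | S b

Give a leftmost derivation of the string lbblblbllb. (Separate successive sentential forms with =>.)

S => Sb   [S ::= S b]
Sb => Slb   [S ::= S l]
Slb => Sllb   [S ::= S l]
Sllb => Sbllb   [S ::= S b]
Sbllb => Slbllb   [S ::= S l]
Slbllb => Sblbllb   [S ::= S b]
Sblbllb => Slblbllb   [S ::= S l]
Slblbllb => Sblblbllb   [S ::= S b]
Sblblbllb => lbblblbllb   [S ::= l b]

S=>Sb=>Slb=>Sllb=>Sbllb=>Slbllb=>Sblbllb=>Slblbllb=>Sblblbllb=>lbblblbllb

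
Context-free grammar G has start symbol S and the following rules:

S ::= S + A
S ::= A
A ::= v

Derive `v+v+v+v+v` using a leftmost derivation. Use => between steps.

S => S+A   [S ::= S + A]
S+A => S+A+A   [S ::= S + A]
S+A+A => S+A+A+A   [S ::= S + A]
S+A+A+A => S+A+A+A+A   [S ::= S + A]
S+A+A+A+A => A+A+A+A+A   [S ::= A]
A+A+A+A+A => v+A+A+A+A   [A ::= v]
v+A+A+A+A => v+v+A+A+A   [A ::= v]
v+v+A+A+A => v+v+v+A+A   [A ::= v]
v+v+v+A+A => v+v+v+v+A   [A ::= v]
v+v+v+v+A => v+v+v+v+v   [A ::= v]

S => S+A => S+A+A => S+A+A+A => S+A+A+A+A => A+A+A+A+A => v+A+A+A+A => v+v+A+A+A => v+v+v+A+A => v+v+v+v+A => v+v+v+v+v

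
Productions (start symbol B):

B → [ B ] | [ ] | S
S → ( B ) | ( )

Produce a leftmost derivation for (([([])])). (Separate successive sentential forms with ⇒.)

B⇒S⇒(B)⇒(S)⇒((B))⇒(([B]))⇒(([S]))⇒(([(B)]))⇒(([([])]))

B ⇒ S   [B → S]
S ⇒ (B)   [S → ( B )]
(B) ⇒ (S)   [B → S]
(S) ⇒ ((B))   [S → ( B )]
((B)) ⇒ (([B]))   [B → [ B ]]
(([B])) ⇒ (([S]))   [B → S]
(([S])) ⇒ (([(B)]))   [S → ( B )]
(([(B)])) ⇒ (([([])]))   [B → [ ]]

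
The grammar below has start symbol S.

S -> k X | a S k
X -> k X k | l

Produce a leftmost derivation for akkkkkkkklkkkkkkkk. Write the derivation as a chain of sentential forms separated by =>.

S => aSk   [S -> a S k]
aSk => akXk   [S -> k X]
akXk => akkXkk   [X -> k X k]
akkXkk => akkkXkkk   [X -> k X k]
akkkXkkk => akkkkXkkkk   [X -> k X k]
akkkkXkkkk => akkkkkXkkkkk   [X -> k X k]
akkkkkXkkkkk => akkkkkkXkkkkkk   [X -> k X k]
akkkkkkXkkkkkk => akkkkkkkXkkkkkkk   [X -> k X k]
akkkkkkkXkkkkkkk => akkkkkkkkXkkkkkkkk   [X -> k X k]
akkkkkkkkXkkkkkkkk => akkkkkkkklkkkkkkkk   [X -> l]

S => aSk => akXk => akkXkk => akkkXkkk => akkkkXkkkk => akkkkkXkkkkk => akkkkkkXkkkkkk => akkkkkkkXkkkkkkk => akkkkkkkkXkkkkkkkk => akkkkkkkklkkkkkkkk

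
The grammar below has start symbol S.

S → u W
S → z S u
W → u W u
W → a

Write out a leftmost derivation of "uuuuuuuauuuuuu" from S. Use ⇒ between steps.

S ⇒ uW   [S → u W]
uW ⇒ uuWu   [W → u W u]
uuWu ⇒ uuuWuu   [W → u W u]
uuuWuu ⇒ uuuuWuuu   [W → u W u]
uuuuWuuu ⇒ uuuuuWuuuu   [W → u W u]
uuuuuWuuuu ⇒ uuuuuuWuuuuu   [W → u W u]
uuuuuuWuuuuu ⇒ uuuuuuuWuuuuuu   [W → u W u]
uuuuuuuWuuuuuu ⇒ uuuuuuuauuuuuu   [W → a]

S⇒uW⇒uuWu⇒uuuWuu⇒uuuuWuuu⇒uuuuuWuuuu⇒uuuuuuWuuuuu⇒uuuuuuuWuuuuuu⇒uuuuuuuauuuuuu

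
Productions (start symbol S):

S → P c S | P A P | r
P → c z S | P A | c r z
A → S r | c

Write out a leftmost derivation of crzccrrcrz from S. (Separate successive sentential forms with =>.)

S => PAP => PAAP => PAAAP => crzAAAP => crzcAAP => crzccAP => crzccSrP => crzccrrP => crzccrrcrz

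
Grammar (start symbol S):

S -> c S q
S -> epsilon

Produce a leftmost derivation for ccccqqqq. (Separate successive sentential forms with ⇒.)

S ⇒ cSq ⇒ ccSqq ⇒ cccSqqq ⇒ ccccSqqqq ⇒ ccccqqqq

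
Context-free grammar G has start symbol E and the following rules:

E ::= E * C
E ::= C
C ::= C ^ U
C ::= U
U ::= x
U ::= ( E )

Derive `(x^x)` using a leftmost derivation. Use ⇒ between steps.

E ⇒ C ⇒ U ⇒ (E) ⇒ (C) ⇒ (C^U) ⇒ (U^U) ⇒ (x^U) ⇒ (x^x)

E ⇒ C   [E ::= C]
C ⇒ U   [C ::= U]
U ⇒ (E)   [U ::= ( E )]
(E) ⇒ (C)   [E ::= C]
(C) ⇒ (C^U)   [C ::= C ^ U]
(C^U) ⇒ (U^U)   [C ::= U]
(U^U) ⇒ (x^U)   [U ::= x]
(x^U) ⇒ (x^x)   [U ::= x]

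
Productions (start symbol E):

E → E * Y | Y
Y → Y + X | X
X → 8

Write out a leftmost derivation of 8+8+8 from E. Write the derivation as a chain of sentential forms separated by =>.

E=>Y=>Y+X=>Y+X+X=>X+X+X=>8+X+X=>8+8+X=>8+8+8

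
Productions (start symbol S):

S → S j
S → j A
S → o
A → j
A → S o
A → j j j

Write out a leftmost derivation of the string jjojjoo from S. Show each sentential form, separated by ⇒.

S ⇒ jA ⇒ jSo ⇒ jjAo ⇒ jjSoo ⇒ jjSjoo ⇒ jjSjjoo ⇒ jjojjoo

S ⇒ jA   [S → j A]
jA ⇒ jSo   [A → S o]
jSo ⇒ jjAo   [S → j A]
jjAo ⇒ jjSoo   [A → S o]
jjSoo ⇒ jjSjoo   [S → S j]
jjSjoo ⇒ jjSjjoo   [S → S j]
jjSjjoo ⇒ jjojjoo   [S → o]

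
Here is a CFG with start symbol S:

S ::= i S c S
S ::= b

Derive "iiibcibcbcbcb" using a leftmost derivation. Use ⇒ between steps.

S ⇒ iScS ⇒ iiScScS ⇒ iiiScScScS ⇒ iiibcScScS ⇒ iiibciScScScS ⇒ iiibcibcScScS ⇒ iiibcibcbcScS ⇒ iiibcibcbcbcS ⇒ iiibcibcbcbcb

S ⇒ iScS   [S ::= i S c S]
iScS ⇒ iiScScS   [S ::= i S c S]
iiScScS ⇒ iiiScScScS   [S ::= i S c S]
iiiScScScS ⇒ iiibcScScS   [S ::= b]
iiibcScScS ⇒ iiibciScScScS   [S ::= i S c S]
iiibciScScScS ⇒ iiibcibcScScS   [S ::= b]
iiibcibcScScS ⇒ iiibcibcbcScS   [S ::= b]
iiibcibcbcScS ⇒ iiibcibcbcbcS   [S ::= b]
iiibcibcbcbcS ⇒ iiibcibcbcbcb   [S ::= b]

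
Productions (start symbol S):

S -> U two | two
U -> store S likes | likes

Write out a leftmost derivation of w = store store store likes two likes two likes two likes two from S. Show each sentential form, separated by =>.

S => U two   [S -> U two]
U two => store S likes two   [U -> store S likes]
store S likes two => store U two likes two   [S -> U two]
store U two likes two => store store S likes two likes two   [U -> store S likes]
store store S likes two likes two => store store U two likes two likes two   [S -> U two]
store store U two likes two likes two => store store store S likes two likes two likes two   [U -> store S likes]
store store store S likes two likes two likes two => store store store U two likes two likes two likes two   [S -> U two]
store store store U two likes two likes two likes two => store store store likes two likes two likes two likes two   [U -> likes]

S => U two => store S likes two => store U two likes two => store store S likes two likes two => store store U two likes two likes two => store store store S likes two likes two likes two => store store store U two likes two likes two likes two => store store store likes two likes two likes two likes two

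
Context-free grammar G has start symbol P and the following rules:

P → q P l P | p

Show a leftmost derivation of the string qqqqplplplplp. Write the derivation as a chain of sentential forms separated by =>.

P=>qPlP=>qqPlPlP=>qqqPlPlPlP=>qqqqPlPlPlPlP=>qqqqplPlPlPlP=>qqqqplplPlPlP=>qqqqplplplPlP=>qqqqplplplplP=>qqqqplplplplp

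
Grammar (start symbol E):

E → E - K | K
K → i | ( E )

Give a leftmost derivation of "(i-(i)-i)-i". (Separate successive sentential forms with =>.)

E => E-K => K-K => (E)-K => (E-K)-K => (E-K-K)-K => (K-K-K)-K => (i-K-K)-K => (i-(E)-K)-K => (i-(K)-K)-K => (i-(i)-K)-K => (i-(i)-i)-K => (i-(i)-i)-i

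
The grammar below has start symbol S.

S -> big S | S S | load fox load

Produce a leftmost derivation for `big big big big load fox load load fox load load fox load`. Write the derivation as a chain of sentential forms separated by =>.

S => big S => big big S => big big big S => big big big S S => big big big big S S => big big big big S S S => big big big big load fox load S S => big big big big load fox load load fox load S => big big big big load fox load load fox load load fox load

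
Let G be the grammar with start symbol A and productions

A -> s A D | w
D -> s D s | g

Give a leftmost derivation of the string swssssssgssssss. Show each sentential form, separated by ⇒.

A ⇒ sAD   [A -> s A D]
sAD ⇒ swD   [A -> w]
swD ⇒ swsDs   [D -> s D s]
swsDs ⇒ swssDss   [D -> s D s]
swssDss ⇒ swsssDsss   [D -> s D s]
swsssDsss ⇒ swssssDssss   [D -> s D s]
swssssDssss ⇒ swsssssDsssss   [D -> s D s]
swsssssDsssss ⇒ swssssssDssssss   [D -> s D s]
swssssssDssssss ⇒ swssssssgssssss   [D -> g]

A ⇒ sAD ⇒ swD ⇒ swsDs ⇒ swssDss ⇒ swsssDsss ⇒ swssssDssss ⇒ swsssssDsssss ⇒ swssssssDssssss ⇒ swssssssgssssss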